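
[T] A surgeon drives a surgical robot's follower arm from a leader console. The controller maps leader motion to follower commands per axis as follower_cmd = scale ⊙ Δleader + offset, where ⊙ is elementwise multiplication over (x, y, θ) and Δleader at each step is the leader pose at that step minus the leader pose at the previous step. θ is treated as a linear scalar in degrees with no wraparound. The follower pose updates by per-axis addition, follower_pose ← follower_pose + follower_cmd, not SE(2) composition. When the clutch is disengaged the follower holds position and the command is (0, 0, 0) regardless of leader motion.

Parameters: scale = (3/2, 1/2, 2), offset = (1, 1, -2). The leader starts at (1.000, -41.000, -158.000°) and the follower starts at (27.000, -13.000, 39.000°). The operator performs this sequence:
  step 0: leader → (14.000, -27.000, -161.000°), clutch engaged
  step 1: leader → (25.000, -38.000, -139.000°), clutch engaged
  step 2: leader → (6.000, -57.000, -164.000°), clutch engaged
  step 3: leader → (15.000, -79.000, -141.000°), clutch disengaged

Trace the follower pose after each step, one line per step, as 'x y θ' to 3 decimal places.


47.500 -5.000 31.000
65.000 -9.500 73.000
37.500 -18.000 21.000
37.500 -18.000 21.000

step 0: Δleader=(13.000, 14.000, -3.000°), engaged; cmd=(20.500, 8.000, -8.000°) → follower=(47.500, -5.000, 31.000°)
step 1: Δleader=(11.000, -11.000, 22.000°), engaged; cmd=(17.500, -4.500, 42.000°) → follower=(65.000, -9.500, 73.000°)
step 2: Δleader=(-19.000, -19.000, -25.000°), engaged; cmd=(-27.500, -8.500, -52.000°) → follower=(37.500, -18.000, 21.000°)
step 3: Δleader=(9.000, -22.000, 23.000°), disengaged; cmd=(0,0,0) → follower holds at (37.500, -18.000, 21.000°)


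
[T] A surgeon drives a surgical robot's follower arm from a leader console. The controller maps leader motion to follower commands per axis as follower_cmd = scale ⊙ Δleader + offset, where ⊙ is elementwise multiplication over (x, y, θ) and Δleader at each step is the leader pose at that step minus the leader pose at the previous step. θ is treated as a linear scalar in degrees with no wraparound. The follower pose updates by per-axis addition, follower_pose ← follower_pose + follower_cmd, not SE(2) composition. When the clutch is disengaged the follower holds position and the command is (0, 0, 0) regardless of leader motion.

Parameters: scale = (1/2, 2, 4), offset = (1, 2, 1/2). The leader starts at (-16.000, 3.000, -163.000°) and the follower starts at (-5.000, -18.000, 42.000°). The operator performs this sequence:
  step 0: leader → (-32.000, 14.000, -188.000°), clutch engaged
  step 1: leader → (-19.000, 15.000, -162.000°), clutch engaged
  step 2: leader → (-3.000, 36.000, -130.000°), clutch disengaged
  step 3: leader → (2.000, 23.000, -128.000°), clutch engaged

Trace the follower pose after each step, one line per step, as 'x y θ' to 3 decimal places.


-12.000 6.000 -57.500
-4.500 10.000 47.000
-4.500 10.000 47.000
-1.000 -14.000 55.500

step 0: Δleader=(-16.000, 11.000, -25.000°), engaged; cmd=(-7.000, 24.000, -99.500°) → follower=(-12.000, 6.000, -57.500°)
step 1: Δleader=(13.000, 1.000, 26.000°), engaged; cmd=(7.500, 4.000, 104.500°) → follower=(-4.500, 10.000, 47.000°)
step 2: Δleader=(16.000, 21.000, 32.000°), disengaged; cmd=(0,0,0) → follower holds at (-4.500, 10.000, 47.000°)
step 3: Δleader=(5.000, -13.000, 2.000°), engaged; cmd=(3.500, -24.000, 8.500°) → follower=(-1.000, -14.000, 55.500°)


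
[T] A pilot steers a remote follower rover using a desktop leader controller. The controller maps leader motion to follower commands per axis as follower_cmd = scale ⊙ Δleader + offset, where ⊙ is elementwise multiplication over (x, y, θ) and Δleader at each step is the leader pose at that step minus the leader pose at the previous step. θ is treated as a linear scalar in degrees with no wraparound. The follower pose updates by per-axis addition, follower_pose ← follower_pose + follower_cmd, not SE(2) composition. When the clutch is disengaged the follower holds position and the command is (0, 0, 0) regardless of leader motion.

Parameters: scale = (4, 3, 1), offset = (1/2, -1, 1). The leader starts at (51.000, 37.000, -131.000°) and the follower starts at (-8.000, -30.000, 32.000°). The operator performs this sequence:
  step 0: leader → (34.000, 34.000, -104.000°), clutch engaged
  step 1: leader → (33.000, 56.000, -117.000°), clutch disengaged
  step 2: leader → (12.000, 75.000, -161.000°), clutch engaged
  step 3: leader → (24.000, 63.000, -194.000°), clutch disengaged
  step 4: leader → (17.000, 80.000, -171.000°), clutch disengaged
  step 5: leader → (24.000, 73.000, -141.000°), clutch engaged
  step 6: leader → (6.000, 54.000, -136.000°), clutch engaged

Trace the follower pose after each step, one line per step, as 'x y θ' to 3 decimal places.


-75.500 -40.000 60.000
-75.500 -40.000 60.000
-159.000 16.000 17.000
-159.000 16.000 17.000
-159.000 16.000 17.000
-130.500 -6.000 48.000
-202.000 -64.000 54.000

step 0: Δleader=(-17.000, -3.000, 27.000°), engaged; cmd=(-67.500, -10.000, 28.000°) → follower=(-75.500, -40.000, 60.000°)
step 1: Δleader=(-1.000, 22.000, -13.000°), disengaged; cmd=(0,0,0) → follower holds at (-75.500, -40.000, 60.000°)
step 2: Δleader=(-21.000, 19.000, -44.000°), engaged; cmd=(-83.500, 56.000, -43.000°) → follower=(-159.000, 16.000, 17.000°)
step 3: Δleader=(12.000, -12.000, -33.000°), disengaged; cmd=(0,0,0) → follower holds at (-159.000, 16.000, 17.000°)
step 4: Δleader=(-7.000, 17.000, 23.000°), disengaged; cmd=(0,0,0) → follower holds at (-159.000, 16.000, 17.000°)
step 5: Δleader=(7.000, -7.000, 30.000°), engaged; cmd=(28.500, -22.000, 31.000°) → follower=(-130.500, -6.000, 48.000°)
step 6: Δleader=(-18.000, -19.000, 5.000°), engaged; cmd=(-71.500, -58.000, 6.000°) → follower=(-202.000, -64.000, 54.000°)


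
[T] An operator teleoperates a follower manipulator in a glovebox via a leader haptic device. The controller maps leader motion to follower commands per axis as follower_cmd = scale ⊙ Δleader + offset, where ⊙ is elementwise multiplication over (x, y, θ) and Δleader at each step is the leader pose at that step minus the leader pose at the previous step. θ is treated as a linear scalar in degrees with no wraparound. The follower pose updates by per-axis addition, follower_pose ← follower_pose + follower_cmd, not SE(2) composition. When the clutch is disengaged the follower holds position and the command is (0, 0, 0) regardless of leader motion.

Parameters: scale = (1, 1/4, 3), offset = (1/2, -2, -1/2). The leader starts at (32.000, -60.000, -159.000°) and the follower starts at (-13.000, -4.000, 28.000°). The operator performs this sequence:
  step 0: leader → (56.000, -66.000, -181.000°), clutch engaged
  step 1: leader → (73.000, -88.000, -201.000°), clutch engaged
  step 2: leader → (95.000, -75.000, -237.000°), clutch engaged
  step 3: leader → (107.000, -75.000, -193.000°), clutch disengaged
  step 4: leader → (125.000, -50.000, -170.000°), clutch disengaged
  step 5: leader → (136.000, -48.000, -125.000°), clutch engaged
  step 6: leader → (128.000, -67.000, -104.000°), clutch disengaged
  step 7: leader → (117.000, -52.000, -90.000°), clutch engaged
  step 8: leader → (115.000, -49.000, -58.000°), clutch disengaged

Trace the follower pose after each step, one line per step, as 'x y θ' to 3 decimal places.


11.500 -7.500 -38.500
29.000 -15.000 -99.000
51.500 -13.750 -207.500
51.500 -13.750 -207.500
51.500 -13.750 -207.500
63.000 -15.250 -73.000
63.000 -15.250 -73.000
52.500 -13.500 -31.500
52.500 -13.500 -31.500

step 0: Δleader=(24.000, -6.000, -22.000°), engaged; cmd=(24.500, -3.500, -66.500°) → follower=(11.500, -7.500, -38.500°)
step 1: Δleader=(17.000, -22.000, -20.000°), engaged; cmd=(17.500, -7.500, -60.500°) → follower=(29.000, -15.000, -99.000°)
step 2: Δleader=(22.000, 13.000, -36.000°), engaged; cmd=(22.500, 1.250, -108.500°) → follower=(51.500, -13.750, -207.500°)
step 3: Δleader=(12.000, 0.000, 44.000°), disengaged; cmd=(0,0,0) → follower holds at (51.500, -13.750, -207.500°)
step 4: Δleader=(18.000, 25.000, 23.000°), disengaged; cmd=(0,0,0) → follower holds at (51.500, -13.750, -207.500°)
step 5: Δleader=(11.000, 2.000, 45.000°), engaged; cmd=(11.500, -1.500, 134.500°) → follower=(63.000, -15.250, -73.000°)
step 6: Δleader=(-8.000, -19.000, 21.000°), disengaged; cmd=(0,0,0) → follower holds at (63.000, -15.250, -73.000°)
step 7: Δleader=(-11.000, 15.000, 14.000°), engaged; cmd=(-10.500, 1.750, 41.500°) → follower=(52.500, -13.500, -31.500°)
step 8: Δleader=(-2.000, 3.000, 32.000°), disengaged; cmd=(0,0,0) → follower holds at (52.500, -13.500, -31.500°)


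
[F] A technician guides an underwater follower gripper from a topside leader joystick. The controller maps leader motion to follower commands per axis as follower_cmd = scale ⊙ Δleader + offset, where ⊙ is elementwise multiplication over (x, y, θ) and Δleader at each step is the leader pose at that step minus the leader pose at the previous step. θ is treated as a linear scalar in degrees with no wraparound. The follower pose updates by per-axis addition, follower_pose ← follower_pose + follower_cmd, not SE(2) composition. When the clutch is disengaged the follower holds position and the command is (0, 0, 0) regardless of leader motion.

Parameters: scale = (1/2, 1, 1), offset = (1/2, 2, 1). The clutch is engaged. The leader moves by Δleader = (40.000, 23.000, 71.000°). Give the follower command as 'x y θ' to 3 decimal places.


axis x: 1/2·40.000 + 1/2 = 20.500
axis y: 1·23.000 + 2 = 25.000
axis θ: 1·71.000 + 1 = 72.000

20.500 25.000 72.000


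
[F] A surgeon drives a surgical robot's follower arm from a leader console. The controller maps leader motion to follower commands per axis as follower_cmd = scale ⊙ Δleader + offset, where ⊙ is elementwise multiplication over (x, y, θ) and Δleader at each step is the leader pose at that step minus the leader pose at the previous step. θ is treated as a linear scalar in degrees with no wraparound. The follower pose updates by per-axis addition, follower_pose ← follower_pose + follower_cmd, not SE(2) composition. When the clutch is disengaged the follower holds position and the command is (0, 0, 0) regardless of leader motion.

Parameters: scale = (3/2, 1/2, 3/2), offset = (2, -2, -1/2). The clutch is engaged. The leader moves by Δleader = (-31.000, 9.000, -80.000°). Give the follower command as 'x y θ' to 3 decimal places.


-44.500 2.500 -120.500

axis x: 3/2·-31.000 + 2 = -44.500
axis y: 1/2·9.000 + -2 = 2.500
axis θ: 3/2·-80.000 + -1/2 = -120.500


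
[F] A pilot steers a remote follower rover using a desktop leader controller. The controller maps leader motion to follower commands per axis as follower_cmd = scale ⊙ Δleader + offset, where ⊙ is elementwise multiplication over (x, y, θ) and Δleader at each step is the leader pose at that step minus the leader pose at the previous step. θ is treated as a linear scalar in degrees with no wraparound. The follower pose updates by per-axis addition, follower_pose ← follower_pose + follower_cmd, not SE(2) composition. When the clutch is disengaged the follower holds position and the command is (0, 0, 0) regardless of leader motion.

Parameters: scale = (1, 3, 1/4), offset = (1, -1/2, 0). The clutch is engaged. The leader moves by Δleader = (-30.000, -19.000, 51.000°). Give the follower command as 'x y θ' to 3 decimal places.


-29.000 -57.500 12.750

axis x: 1·-30.000 + 1 = -29.000
axis y: 3·-19.000 + -1/2 = -57.500
axis θ: 1/4·51.000 + 0 = 12.750


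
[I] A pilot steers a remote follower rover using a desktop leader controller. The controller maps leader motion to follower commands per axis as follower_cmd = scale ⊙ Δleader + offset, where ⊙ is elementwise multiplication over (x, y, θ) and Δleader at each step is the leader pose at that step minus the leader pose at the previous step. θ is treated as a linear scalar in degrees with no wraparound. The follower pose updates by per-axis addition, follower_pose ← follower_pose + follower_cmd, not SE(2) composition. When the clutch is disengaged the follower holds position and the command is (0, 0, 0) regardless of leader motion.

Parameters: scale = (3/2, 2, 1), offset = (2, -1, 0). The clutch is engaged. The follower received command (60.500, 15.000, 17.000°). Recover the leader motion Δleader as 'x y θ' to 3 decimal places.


axis x: (60.500 − 2) / (3/2) = 39.000
axis y: (15.000 − -1) / (2) = 8.000
axis θ: (17.000 − 0) / (1) = 17.000

39.000 8.000 17.000


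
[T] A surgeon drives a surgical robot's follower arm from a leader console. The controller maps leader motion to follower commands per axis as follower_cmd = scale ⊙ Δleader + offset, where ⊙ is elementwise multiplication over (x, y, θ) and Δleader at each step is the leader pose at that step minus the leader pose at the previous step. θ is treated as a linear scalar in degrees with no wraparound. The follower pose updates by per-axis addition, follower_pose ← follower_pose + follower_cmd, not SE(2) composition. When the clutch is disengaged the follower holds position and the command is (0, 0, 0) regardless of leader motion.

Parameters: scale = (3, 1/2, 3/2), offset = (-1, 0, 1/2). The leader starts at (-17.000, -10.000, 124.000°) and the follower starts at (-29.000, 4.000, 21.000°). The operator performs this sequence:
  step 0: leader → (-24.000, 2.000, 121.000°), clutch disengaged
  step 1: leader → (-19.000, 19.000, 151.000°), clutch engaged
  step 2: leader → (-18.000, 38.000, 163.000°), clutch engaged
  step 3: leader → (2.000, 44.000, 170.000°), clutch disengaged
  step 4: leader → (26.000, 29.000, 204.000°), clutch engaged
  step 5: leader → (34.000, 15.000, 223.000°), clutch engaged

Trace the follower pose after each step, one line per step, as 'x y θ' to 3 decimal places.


step 0: Δleader=(-7.000, 12.000, -3.000°), disengaged; cmd=(0,0,0) → follower holds at (-29.000, 4.000, 21.000°)
step 1: Δleader=(5.000, 17.000, 30.000°), engaged; cmd=(14.000, 8.500, 45.500°) → follower=(-15.000, 12.500, 66.500°)
step 2: Δleader=(1.000, 19.000, 12.000°), engaged; cmd=(2.000, 9.500, 18.500°) → follower=(-13.000, 22.000, 85.000°)
step 3: Δleader=(20.000, 6.000, 7.000°), disengaged; cmd=(0,0,0) → follower holds at (-13.000, 22.000, 85.000°)
step 4: Δleader=(24.000, -15.000, 34.000°), engaged; cmd=(71.000, -7.500, 51.500°) → follower=(58.000, 14.500, 136.500°)
step 5: Δleader=(8.000, -14.000, 19.000°), engaged; cmd=(23.000, -7.000, 29.000°) → follower=(81.000, 7.500, 165.500°)

-29.000 4.000 21.000
-15.000 12.500 66.500
-13.000 22.000 85.000
-13.000 22.000 85.000
58.000 14.500 136.500
81.000 7.500 165.500


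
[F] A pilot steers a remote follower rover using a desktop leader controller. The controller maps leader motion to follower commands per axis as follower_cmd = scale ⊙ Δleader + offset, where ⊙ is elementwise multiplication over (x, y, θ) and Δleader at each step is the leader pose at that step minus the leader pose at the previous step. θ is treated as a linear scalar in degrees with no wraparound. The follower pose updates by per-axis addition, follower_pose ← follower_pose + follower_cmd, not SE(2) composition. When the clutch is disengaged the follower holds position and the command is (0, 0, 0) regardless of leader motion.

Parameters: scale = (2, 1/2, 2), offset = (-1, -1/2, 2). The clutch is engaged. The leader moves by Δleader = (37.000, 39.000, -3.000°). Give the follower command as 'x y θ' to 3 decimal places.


73.000 19.000 -4.000

axis x: 2·37.000 + -1 = 73.000
axis y: 1/2·39.000 + -1/2 = 19.000
axis θ: 2·-3.000 + 2 = -4.000


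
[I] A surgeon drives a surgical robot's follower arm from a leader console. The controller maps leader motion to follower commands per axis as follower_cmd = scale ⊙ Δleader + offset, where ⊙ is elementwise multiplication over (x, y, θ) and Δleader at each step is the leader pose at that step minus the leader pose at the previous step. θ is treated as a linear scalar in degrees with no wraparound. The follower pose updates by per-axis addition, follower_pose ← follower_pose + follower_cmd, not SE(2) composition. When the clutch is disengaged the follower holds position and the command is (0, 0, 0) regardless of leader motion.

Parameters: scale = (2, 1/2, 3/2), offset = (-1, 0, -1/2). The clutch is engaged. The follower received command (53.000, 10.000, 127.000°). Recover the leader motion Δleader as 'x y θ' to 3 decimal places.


axis x: (53.000 − -1) / (2) = 27.000
axis y: (10.000 − 0) / (1/2) = 20.000
axis θ: (127.000 − -1/2) / (3/2) = 85.000

27.000 20.000 85.000


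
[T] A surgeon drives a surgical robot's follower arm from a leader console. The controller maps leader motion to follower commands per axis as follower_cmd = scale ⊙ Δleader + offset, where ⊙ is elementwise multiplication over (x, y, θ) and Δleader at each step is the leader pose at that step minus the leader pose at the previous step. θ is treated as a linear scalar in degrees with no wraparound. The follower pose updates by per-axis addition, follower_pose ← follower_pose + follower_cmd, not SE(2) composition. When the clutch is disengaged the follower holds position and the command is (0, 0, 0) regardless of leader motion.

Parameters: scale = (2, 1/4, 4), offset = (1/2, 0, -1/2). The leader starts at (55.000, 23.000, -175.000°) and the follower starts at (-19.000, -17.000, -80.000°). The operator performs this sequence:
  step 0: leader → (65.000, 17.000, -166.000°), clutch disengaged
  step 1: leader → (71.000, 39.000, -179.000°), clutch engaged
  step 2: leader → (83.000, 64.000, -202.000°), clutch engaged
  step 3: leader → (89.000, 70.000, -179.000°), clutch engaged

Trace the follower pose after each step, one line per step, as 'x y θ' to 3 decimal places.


-19.000 -17.000 -80.000
-6.500 -11.500 -132.500
18.000 -5.250 -225.000
30.500 -3.750 -133.500

step 0: Δleader=(10.000, -6.000, 9.000°), disengaged; cmd=(0,0,0) → follower holds at (-19.000, -17.000, -80.000°)
step 1: Δleader=(6.000, 22.000, -13.000°), engaged; cmd=(12.500, 5.500, -52.500°) → follower=(-6.500, -11.500, -132.500°)
step 2: Δleader=(12.000, 25.000, -23.000°), engaged; cmd=(24.500, 6.250, -92.500°) → follower=(18.000, -5.250, -225.000°)
step 3: Δleader=(6.000, 6.000, 23.000°), engaged; cmd=(12.500, 1.500, 91.500°) → follower=(30.500, -3.750, -133.500°)


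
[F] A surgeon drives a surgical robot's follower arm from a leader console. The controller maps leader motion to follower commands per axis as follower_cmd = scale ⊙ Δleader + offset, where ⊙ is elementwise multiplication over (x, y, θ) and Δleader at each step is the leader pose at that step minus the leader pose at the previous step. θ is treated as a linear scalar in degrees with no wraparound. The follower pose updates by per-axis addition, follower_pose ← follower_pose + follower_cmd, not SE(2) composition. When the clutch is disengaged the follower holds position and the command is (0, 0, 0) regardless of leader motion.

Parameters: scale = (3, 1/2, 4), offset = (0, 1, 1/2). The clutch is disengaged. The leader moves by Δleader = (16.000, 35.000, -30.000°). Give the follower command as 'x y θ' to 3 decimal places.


0.000 0.000 0.000

clutch disengaged → follower holds; cmd = (0, 0, 0)


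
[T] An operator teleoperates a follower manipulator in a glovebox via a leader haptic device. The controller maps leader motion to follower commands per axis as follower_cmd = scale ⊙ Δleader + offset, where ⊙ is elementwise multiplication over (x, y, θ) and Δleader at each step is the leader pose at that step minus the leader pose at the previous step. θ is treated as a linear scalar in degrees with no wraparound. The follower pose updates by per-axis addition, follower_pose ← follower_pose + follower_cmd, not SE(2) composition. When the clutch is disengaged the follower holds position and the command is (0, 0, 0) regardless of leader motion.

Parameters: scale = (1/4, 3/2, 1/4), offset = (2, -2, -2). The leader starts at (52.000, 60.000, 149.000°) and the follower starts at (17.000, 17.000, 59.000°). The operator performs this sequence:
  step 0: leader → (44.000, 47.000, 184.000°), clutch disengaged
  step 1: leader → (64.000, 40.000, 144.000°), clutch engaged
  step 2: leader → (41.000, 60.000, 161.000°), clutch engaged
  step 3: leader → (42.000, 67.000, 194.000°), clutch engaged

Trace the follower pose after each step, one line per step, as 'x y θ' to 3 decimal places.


step 0: Δleader=(-8.000, -13.000, 35.000°), disengaged; cmd=(0,0,0) → follower holds at (17.000, 17.000, 59.000°)
step 1: Δleader=(20.000, -7.000, -40.000°), engaged; cmd=(7.000, -12.500, -12.000°) → follower=(24.000, 4.500, 47.000°)
step 2: Δleader=(-23.000, 20.000, 17.000°), engaged; cmd=(-3.750, 28.000, 2.250°) → follower=(20.250, 32.500, 49.250°)
step 3: Δleader=(1.000, 7.000, 33.000°), engaged; cmd=(2.250, 8.500, 6.250°) → follower=(22.500, 41.000, 55.500°)

17.000 17.000 59.000
24.000 4.500 47.000
20.250 32.500 49.250
22.500 41.000 55.500


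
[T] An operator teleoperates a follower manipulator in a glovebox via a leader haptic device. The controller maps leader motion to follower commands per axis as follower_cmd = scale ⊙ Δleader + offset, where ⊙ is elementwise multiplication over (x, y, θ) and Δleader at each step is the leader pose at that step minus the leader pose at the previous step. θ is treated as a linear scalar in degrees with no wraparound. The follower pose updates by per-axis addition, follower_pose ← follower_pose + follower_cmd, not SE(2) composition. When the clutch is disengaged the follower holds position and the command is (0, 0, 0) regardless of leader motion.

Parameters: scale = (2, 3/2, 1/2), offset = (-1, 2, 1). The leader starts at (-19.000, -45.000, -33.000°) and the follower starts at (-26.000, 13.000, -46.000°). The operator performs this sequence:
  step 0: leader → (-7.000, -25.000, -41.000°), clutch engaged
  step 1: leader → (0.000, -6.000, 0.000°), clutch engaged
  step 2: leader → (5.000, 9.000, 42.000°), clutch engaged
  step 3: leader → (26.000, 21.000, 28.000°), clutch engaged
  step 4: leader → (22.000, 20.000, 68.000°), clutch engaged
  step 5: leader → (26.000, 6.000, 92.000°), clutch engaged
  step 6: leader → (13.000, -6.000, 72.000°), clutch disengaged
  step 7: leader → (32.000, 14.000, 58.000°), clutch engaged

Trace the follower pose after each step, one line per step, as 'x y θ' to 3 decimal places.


-3.000 45.000 -49.000
10.000 75.500 -27.500
19.000 100.000 -5.500
60.000 120.000 -11.500
51.000 120.500 9.500
58.000 101.500 22.500
58.000 101.500 22.500
95.000 133.500 16.500

step 0: Δleader=(12.000, 20.000, -8.000°), engaged; cmd=(23.000, 32.000, -3.000°) → follower=(-3.000, 45.000, -49.000°)
step 1: Δleader=(7.000, 19.000, 41.000°), engaged; cmd=(13.000, 30.500, 21.500°) → follower=(10.000, 75.500, -27.500°)
step 2: Δleader=(5.000, 15.000, 42.000°), engaged; cmd=(9.000, 24.500, 22.000°) → follower=(19.000, 100.000, -5.500°)
step 3: Δleader=(21.000, 12.000, -14.000°), engaged; cmd=(41.000, 20.000, -6.000°) → follower=(60.000, 120.000, -11.500°)
step 4: Δleader=(-4.000, -1.000, 40.000°), engaged; cmd=(-9.000, 0.500, 21.000°) → follower=(51.000, 120.500, 9.500°)
step 5: Δleader=(4.000, -14.000, 24.000°), engaged; cmd=(7.000, -19.000, 13.000°) → follower=(58.000, 101.500, 22.500°)
step 6: Δleader=(-13.000, -12.000, -20.000°), disengaged; cmd=(0,0,0) → follower holds at (58.000, 101.500, 22.500°)
step 7: Δleader=(19.000, 20.000, -14.000°), engaged; cmd=(37.000, 32.000, -6.000°) → follower=(95.000, 133.500, 16.500°)


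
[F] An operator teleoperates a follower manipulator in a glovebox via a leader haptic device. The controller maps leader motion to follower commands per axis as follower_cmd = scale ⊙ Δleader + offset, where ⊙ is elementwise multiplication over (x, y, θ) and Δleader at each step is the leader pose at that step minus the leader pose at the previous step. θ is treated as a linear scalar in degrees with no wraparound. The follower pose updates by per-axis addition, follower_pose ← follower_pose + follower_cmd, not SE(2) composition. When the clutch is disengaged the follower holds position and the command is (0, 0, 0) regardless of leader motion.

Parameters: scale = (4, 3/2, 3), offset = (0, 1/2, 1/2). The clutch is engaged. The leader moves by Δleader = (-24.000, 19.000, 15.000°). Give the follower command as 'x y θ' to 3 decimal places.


axis x: 4·-24.000 + 0 = -96.000
axis y: 3/2·19.000 + 1/2 = 29.000
axis θ: 3·15.000 + 1/2 = 45.500

-96.000 29.000 45.500


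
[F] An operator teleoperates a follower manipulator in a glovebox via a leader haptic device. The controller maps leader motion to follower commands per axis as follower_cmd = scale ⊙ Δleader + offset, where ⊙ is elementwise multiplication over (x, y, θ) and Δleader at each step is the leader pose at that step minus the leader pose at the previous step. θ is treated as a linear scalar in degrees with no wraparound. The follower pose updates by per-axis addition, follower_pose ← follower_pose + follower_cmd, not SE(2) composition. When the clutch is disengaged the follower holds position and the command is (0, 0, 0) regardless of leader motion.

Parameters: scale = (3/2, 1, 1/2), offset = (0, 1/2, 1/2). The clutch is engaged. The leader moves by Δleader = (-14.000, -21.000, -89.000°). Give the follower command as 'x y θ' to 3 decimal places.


axis x: 3/2·-14.000 + 0 = -21.000
axis y: 1·-21.000 + 1/2 = -20.500
axis θ: 1/2·-89.000 + 1/2 = -44.000

-21.000 -20.500 -44.000


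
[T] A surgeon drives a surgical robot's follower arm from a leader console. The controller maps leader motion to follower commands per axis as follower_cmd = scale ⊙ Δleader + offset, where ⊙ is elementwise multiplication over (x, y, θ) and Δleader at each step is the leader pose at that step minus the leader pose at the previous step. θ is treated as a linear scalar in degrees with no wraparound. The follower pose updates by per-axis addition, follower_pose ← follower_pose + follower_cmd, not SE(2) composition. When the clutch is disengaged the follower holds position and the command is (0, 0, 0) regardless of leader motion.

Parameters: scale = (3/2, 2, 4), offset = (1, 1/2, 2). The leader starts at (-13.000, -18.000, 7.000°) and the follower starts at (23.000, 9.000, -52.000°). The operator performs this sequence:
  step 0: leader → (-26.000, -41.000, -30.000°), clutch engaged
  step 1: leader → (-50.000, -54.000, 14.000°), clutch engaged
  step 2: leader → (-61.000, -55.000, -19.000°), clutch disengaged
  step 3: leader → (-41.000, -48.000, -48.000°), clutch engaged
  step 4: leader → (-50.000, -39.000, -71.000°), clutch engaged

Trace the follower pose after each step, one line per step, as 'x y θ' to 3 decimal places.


step 0: Δleader=(-13.000, -23.000, -37.000°), engaged; cmd=(-18.500, -45.500, -146.000°) → follower=(4.500, -36.500, -198.000°)
step 1: Δleader=(-24.000, -13.000, 44.000°), engaged; cmd=(-35.000, -25.500, 178.000°) → follower=(-30.500, -62.000, -20.000°)
step 2: Δleader=(-11.000, -1.000, -33.000°), disengaged; cmd=(0,0,0) → follower holds at (-30.500, -62.000, -20.000°)
step 3: Δleader=(20.000, 7.000, -29.000°), engaged; cmd=(31.000, 14.500, -114.000°) → follower=(0.500, -47.500, -134.000°)
step 4: Δleader=(-9.000, 9.000, -23.000°), engaged; cmd=(-12.500, 18.500, -90.000°) → follower=(-12.000, -29.000, -224.000°)

4.500 -36.500 -198.000
-30.500 -62.000 -20.000
-30.500 -62.000 -20.000
0.500 -47.500 -134.000
-12.000 -29.000 -224.000


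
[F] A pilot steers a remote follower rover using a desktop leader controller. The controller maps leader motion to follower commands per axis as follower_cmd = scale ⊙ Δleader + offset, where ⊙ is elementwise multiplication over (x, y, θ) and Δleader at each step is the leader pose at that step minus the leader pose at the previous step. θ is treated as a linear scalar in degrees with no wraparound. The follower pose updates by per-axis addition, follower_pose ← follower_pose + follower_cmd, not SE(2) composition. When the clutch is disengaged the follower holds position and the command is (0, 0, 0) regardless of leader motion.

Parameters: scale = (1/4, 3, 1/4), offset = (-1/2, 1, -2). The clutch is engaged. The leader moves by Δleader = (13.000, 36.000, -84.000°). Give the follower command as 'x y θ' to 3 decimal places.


2.750 109.000 -23.000

axis x: 1/4·13.000 + -1/2 = 2.750
axis y: 3·36.000 + 1 = 109.000
axis θ: 1/4·-84.000 + -2 = -23.000


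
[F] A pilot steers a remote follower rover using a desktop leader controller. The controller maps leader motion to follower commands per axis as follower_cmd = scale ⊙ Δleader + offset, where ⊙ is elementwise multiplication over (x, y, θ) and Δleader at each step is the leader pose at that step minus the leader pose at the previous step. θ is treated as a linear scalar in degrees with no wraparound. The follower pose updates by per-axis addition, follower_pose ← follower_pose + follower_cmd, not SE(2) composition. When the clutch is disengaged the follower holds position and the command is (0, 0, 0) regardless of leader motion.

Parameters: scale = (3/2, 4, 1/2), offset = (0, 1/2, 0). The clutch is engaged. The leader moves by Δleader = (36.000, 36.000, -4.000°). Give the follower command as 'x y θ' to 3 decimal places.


axis x: 3/2·36.000 + 0 = 54.000
axis y: 4·36.000 + 1/2 = 144.500
axis θ: 1/2·-4.000 + 0 = -2.000

54.000 144.500 -2.000


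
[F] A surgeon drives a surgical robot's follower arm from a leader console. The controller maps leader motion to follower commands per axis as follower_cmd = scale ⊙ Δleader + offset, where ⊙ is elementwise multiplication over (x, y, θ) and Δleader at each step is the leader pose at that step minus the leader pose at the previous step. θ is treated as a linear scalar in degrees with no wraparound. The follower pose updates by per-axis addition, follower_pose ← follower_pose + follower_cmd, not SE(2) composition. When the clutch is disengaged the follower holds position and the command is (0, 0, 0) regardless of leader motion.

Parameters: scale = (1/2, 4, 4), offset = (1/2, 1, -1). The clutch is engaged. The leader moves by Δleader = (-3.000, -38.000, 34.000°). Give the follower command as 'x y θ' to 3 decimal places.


axis x: 1/2·-3.000 + 1/2 = -1.000
axis y: 4·-38.000 + 1 = -151.000
axis θ: 4·34.000 + -1 = 135.000

-1.000 -151.000 135.000


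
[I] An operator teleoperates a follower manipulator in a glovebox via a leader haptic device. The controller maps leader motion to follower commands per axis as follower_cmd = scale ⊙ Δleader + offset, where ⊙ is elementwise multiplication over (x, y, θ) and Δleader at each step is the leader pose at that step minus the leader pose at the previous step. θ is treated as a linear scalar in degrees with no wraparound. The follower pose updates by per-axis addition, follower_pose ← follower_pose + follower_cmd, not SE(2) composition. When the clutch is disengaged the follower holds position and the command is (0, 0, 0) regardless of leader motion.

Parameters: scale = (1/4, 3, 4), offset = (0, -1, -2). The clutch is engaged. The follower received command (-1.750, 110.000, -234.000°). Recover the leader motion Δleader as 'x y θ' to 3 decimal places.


-7.000 37.000 -58.000

axis x: (-1.750 − 0) / (1/4) = -7.000
axis y: (110.000 − -1) / (3) = 37.000
axis θ: (-234.000 − -2) / (4) = -58.000


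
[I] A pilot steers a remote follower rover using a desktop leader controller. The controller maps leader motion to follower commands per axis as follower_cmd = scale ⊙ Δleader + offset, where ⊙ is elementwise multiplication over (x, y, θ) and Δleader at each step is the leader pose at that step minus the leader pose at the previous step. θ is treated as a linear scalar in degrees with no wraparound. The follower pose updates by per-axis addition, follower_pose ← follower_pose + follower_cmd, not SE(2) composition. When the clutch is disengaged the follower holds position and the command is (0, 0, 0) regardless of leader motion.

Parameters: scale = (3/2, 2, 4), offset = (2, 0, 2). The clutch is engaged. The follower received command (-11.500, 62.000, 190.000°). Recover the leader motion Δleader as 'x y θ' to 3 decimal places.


axis x: (-11.500 − 2) / (3/2) = -9.000
axis y: (62.000 − 0) / (2) = 31.000
axis θ: (190.000 − 2) / (4) = 47.000

-9.000 31.000 47.000


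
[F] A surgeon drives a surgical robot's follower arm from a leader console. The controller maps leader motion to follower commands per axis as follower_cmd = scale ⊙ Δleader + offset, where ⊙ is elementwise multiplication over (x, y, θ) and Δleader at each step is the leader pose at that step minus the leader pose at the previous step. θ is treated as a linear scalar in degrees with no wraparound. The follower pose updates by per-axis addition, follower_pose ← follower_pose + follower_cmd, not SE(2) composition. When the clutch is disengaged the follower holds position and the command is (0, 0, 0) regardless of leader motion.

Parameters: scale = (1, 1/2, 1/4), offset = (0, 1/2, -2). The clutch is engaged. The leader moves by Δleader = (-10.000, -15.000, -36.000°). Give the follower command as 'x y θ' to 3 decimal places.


axis x: 1·-10.000 + 0 = -10.000
axis y: 1/2·-15.000 + 1/2 = -7.000
axis θ: 1/4·-36.000 + -2 = -11.000

-10.000 -7.000 -11.000


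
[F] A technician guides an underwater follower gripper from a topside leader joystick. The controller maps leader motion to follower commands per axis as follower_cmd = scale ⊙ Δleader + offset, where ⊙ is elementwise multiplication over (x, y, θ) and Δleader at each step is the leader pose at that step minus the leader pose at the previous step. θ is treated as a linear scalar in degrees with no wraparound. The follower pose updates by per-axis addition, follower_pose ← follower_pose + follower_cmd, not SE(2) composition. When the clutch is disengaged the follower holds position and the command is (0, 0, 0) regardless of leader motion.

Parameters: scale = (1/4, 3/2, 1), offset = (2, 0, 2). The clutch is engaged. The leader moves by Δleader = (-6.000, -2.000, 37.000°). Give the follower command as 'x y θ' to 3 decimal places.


axis x: 1/4·-6.000 + 2 = 0.500
axis y: 3/2·-2.000 + 0 = -3.000
axis θ: 1·37.000 + 2 = 39.000

0.500 -3.000 39.000


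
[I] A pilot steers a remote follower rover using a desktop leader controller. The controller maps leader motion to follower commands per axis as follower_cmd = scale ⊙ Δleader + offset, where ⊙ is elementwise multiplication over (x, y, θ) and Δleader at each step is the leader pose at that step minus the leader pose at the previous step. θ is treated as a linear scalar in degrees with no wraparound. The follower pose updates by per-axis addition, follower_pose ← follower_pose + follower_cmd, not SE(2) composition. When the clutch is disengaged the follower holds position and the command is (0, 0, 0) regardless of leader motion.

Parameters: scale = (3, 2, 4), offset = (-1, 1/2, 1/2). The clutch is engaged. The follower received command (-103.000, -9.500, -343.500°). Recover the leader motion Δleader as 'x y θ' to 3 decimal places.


-34.000 -5.000 -86.000

axis x: (-103.000 − -1) / (3) = -34.000
axis y: (-9.500 − 1/2) / (2) = -5.000
axis θ: (-343.500 − 1/2) / (4) = -86.000


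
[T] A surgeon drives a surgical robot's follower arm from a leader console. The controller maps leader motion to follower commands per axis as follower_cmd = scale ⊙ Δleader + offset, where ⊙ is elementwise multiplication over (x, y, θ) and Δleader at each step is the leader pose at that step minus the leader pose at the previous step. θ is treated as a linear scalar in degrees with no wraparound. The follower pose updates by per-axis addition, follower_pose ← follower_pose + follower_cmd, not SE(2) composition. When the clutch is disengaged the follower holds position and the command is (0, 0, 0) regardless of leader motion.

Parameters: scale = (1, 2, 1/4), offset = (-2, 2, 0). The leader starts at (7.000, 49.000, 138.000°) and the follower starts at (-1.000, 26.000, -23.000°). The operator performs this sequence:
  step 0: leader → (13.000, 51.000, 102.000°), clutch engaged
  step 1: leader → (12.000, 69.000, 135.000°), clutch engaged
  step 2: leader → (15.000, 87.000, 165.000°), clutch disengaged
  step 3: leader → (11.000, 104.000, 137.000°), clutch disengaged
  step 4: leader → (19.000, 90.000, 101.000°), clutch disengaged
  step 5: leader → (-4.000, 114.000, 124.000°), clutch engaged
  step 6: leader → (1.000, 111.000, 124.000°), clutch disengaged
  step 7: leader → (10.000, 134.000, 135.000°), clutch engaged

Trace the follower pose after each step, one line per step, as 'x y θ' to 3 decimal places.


step 0: Δleader=(6.000, 2.000, -36.000°), engaged; cmd=(4.000, 6.000, -9.000°) → follower=(3.000, 32.000, -32.000°)
step 1: Δleader=(-1.000, 18.000, 33.000°), engaged; cmd=(-3.000, 38.000, 8.250°) → follower=(0.000, 70.000, -23.750°)
step 2: Δleader=(3.000, 18.000, 30.000°), disengaged; cmd=(0,0,0) → follower holds at (0.000, 70.000, -23.750°)
step 3: Δleader=(-4.000, 17.000, -28.000°), disengaged; cmd=(0,0,0) → follower holds at (0.000, 70.000, -23.750°)
step 4: Δleader=(8.000, -14.000, -36.000°), disengaged; cmd=(0,0,0) → follower holds at (0.000, 70.000, -23.750°)
step 5: Δleader=(-23.000, 24.000, 23.000°), engaged; cmd=(-25.000, 50.000, 5.750°) → follower=(-25.000, 120.000, -18.000°)
step 6: Δleader=(5.000, -3.000, 0.000°), disengaged; cmd=(0,0,0) → follower holds at (-25.000, 120.000, -18.000°)
step 7: Δleader=(9.000, 23.000, 11.000°), engaged; cmd=(7.000, 48.000, 2.750°) → follower=(-18.000, 168.000, -15.250°)

3.000 32.000 -32.000
0.000 70.000 -23.750
0.000 70.000 -23.750
0.000 70.000 -23.750
0.000 70.000 -23.750
-25.000 120.000 -18.000
-25.000 120.000 -18.000
-18.000 168.000 -15.250


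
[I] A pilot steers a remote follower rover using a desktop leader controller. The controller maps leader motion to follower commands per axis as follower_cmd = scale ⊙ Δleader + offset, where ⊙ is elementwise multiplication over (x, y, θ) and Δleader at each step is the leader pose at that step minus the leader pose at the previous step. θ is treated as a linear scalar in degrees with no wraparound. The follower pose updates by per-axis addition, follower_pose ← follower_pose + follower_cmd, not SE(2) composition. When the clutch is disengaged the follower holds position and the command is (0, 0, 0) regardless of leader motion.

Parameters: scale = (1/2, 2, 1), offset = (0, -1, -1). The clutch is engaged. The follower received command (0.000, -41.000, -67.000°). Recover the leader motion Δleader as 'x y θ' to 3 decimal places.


0.000 -20.000 -66.000

axis x: (0.000 − 0) / (1/2) = 0.000
axis y: (-41.000 − -1) / (2) = -20.000
axis θ: (-67.000 − -1) / (1) = -66.000


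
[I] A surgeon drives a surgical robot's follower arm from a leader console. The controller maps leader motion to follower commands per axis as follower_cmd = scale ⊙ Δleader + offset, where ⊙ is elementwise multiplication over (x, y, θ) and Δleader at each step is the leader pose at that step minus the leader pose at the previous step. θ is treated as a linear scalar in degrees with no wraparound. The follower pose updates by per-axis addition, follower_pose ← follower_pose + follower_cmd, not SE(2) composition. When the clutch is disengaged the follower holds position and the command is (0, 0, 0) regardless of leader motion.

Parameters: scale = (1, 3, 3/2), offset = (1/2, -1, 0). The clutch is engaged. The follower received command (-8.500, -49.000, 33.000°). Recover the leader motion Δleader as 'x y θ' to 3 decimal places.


-9.000 -16.000 22.000

axis x: (-8.500 − 1/2) / (1) = -9.000
axis y: (-49.000 − -1) / (3) = -16.000
axis θ: (33.000 − 0) / (3/2) = 22.000
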